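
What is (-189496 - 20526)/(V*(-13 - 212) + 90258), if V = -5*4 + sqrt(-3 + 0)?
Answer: -6633754892/2993076813 - 5250550*I*sqrt(3)/997692271 ≈ -2.2164 - 0.0091152*I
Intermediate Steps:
V = -20 + I*sqrt(3) (V = -20 + sqrt(-3) = -20 + I*sqrt(3) ≈ -20.0 + 1.732*I)
(-189496 - 20526)/(V*(-13 - 212) + 90258) = (-189496 - 20526)/((-20 + I*sqrt(3))*(-13 - 212) + 90258) = -210022/((-20 + I*sqrt(3))*(-225) + 90258) = -210022/((4500 - 225*I*sqrt(3)) + 90258) = -210022/(94758 - 225*I*sqrt(3))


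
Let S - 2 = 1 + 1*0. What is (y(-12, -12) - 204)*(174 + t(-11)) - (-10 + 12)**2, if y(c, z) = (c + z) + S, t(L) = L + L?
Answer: -34204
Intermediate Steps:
S = 3 (S = 2 + (1 + 1*0) = 2 + (1 + 0) = 2 + 1 = 3)
t(L) = 2*L
y(c, z) = 3 + c + z (y(c, z) = (c + z) + 3 = 3 + c + z)
(y(-12, -12) - 204)*(174 + t(-11)) - (-10 + 12)**2 = ((3 - 12 - 12) - 204)*(174 + 2*(-11)) - (-10 + 12)**2 = (-21 - 204)*(174 - 22) - 1*2**2 = -225*152 - 1*4 = -34200 - 4 = -34204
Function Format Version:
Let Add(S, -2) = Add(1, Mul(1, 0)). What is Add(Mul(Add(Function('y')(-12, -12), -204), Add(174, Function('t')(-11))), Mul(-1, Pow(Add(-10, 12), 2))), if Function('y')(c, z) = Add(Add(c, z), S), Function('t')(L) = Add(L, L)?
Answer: -34204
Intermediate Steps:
S = 3 (S = Add(2, Add(1, Mul(1, 0))) = Add(2, Add(1, 0)) = Add(2, 1) = 3)
Function('t')(L) = Mul(2, L)
Function('y')(c, z) = Add(3, c, z) (Function('y')(c, z) = Add(Add(c, z), 3) = Add(3, c, z))
Add(Mul(Add(Function('y')(-12, -12), -204), Add(174, Function('t')(-11))), Mul(-1, Pow(Add(-10, 12), 2))) = Add(Mul(Add(Add(3, -12, -12), -204), Add(174, Mul(2, -11))), Mul(-1, Pow(Add(-10, 12), 2))) = Add(Mul(Add(-21, -204), Add(174, -22)), Mul(-1, Pow(2, 2))) = Add(Mul(-225, 152), Mul(-1, 4)) = Add(-34200, -4) = -34204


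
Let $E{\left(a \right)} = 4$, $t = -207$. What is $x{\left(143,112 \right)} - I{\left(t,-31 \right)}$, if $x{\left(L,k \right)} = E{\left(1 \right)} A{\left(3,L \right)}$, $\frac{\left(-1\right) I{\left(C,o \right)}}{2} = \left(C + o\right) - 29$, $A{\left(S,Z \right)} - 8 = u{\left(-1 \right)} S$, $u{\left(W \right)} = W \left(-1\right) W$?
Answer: $-514$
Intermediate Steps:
$u{\left(W \right)} = - W^{2}$ ($u{\left(W \right)} = - W W = - W^{2}$)
$A{\left(S,Z \right)} = 8 - S$ ($A{\left(S,Z \right)} = 8 + - \left(-1\right)^{2} S = 8 + \left(-1\right) 1 S = 8 - S$)
$I{\left(C,o \right)} = 58 - 2 C - 2 o$ ($I{\left(C,o \right)} = - 2 \left(\left(C + o\right) - 29\right) = - 2 \left(-29 + C + o\right) = 58 - 2 C - 2 o$)
$x{\left(L,k \right)} = 20$ ($x{\left(L,k \right)} = 4 \left(8 - 3\right) = 4 \cdot 5 = 20$)
$x{\left(143,112 \right)} - I{\left(t,-31 \right)} = 20 - \left(58 - -414 - -62\right) = 20 - \left(58 + 414 + 62\right) = 20 - 534 = -514$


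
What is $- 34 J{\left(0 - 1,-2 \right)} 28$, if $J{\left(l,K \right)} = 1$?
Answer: $-952$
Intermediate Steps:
$- 34 J{\left(0 - 1,-2 \right)} 28 = \left(-34\right) 1 \cdot 28 = \left(-34\right) 28 = -952$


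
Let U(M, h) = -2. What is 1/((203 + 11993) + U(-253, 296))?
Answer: 1/12194 ≈ 8.2007e-5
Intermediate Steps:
1/((203 + 11993) + U(-253, 296)) = 1/((203 + 11993) - 2) = 1/(12196 - 2) = 1/12194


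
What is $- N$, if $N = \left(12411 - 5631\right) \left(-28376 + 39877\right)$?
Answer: $-77976780$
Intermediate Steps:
$N = 77976780$ ($N = 6780 \cdot 11501 = 77976780$)
$- N = \left(-1\right) 77976780 = -77976780$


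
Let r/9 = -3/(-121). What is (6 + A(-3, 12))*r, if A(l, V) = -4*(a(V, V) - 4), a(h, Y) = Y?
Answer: -702/121 ≈ -5.8017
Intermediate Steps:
r = 27/121 (r = 9*(-3/(-121)) = 9*(-3*(-1/121)) = 9*(3/121) = 27/121 ≈ 0.22314)
A(l, V) = 16 - 4*V (A(l, V) = -4*(V - 4) = -4*(-4 + V) = 16 - 4*V)
(6 + A(-3, 12))*r = (6 + (16 - 4*12))*(27/121) = (6 + (16 - 48))*(27/121) = (6 - 32)*(27/121) = -26*27/121 = -702/121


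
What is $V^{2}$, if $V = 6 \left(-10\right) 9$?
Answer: $291600$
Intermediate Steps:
$V = -540$ ($V = \left(-60\right) 9 = -540$)
$V^{2} = \left(-540\right)^{2} = 291600$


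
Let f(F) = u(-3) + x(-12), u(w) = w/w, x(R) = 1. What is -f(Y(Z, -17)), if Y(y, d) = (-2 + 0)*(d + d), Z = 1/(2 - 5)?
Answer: -2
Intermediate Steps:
u(w) = 1
Z = -1/3 (Z = 1/(-3) = -1/3 ≈ -0.33333)
Y(y, d) = -4*d
f(F) = 2 (f(F) = 1 + 1 = 2)
-f(Y(Z, -17)) = -1*2 = -2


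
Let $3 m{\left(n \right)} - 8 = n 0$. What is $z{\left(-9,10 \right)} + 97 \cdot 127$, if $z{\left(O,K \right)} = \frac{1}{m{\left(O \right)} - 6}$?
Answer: $\frac{123187}{10} \approx 12319.0$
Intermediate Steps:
$m{\left(n \right)} = \frac{8}{3}$ ($m{\left(n \right)} = \frac{8}{3} + \frac{n 0}{3} = \frac{8}{3} + \frac{1}{3} \cdot 0 = \frac{8}{3} + 0 = \frac{8}{3}$)
$z{\left(O,K \right)} = - \frac{3}{10}$ ($z{\left(O,K \right)} = \frac{1}{\frac{8}{3} - 6} = \frac{1}{- \frac{10}{3}} = - \frac{3}{10}$)
$z{\left(-9,10 \right)} + 97 \cdot 127 = - \frac{3}{10} + 97 \cdot 127 = - \frac{3}{10} + 12319 = \frac{123187}{10}$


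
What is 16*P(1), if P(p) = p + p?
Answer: 32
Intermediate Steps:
P(p) = 2*p
16*P(1) = 16*(2*1) = 16*2 = 32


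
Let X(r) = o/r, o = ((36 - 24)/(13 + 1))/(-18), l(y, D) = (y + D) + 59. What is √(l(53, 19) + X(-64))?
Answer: √3697365/168 ≈ 11.446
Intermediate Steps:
l(y, D) = 59 + D + y (l(y, D) = (D + y) + 59 = 59 + D + y)
o = -1/21 (o = (12/14)*(-1/18) = (12*(1/14))*(-1/18) = (6/7)*(-1/18) = -1/21 ≈ -0.047619)
X(r) = -1/(21*r)
√(l(53, 19) + X(-64)) = √((59 + 19 + 53) - 1/21/(-64)) = √(131 - 1/21*(-1/64)) = √(131 + 1/1344) = √(176065/1344) = √3697365/168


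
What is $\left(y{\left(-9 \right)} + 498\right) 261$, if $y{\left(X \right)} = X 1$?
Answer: $127629$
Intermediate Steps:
$y{\left(X \right)} = X$
$\left(y{\left(-9 \right)} + 498\right) 261 = \left(-9 + 498\right) 261 = 489 \cdot 261 = 127629$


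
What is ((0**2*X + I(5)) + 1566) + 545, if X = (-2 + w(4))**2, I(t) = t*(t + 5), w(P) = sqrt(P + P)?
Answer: 2161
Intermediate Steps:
w(P) = sqrt(2)*sqrt(P) (w(P) = sqrt(2*P) = sqrt(2)*sqrt(P))
I(t) = t*(5 + t)
X = (-2 + 2*sqrt(2))**2 (X = (-2 + sqrt(2)*sqrt(4))**2 = (-2 + sqrt(2)*2)**2 = (-2 + 2*sqrt(2))**2 ≈ 0.68629)
((0**2*X + I(5)) + 1566) + 545 = ((0**2*(12 - 8*sqrt(2)) + 5*(5 + 5)) + 1566) + 545 = ((0*(12 - 8*sqrt(2)) + 5*10) + 1566) + 545 = ((0 + 50) + 1566) + 545 = (50 + 1566) + 545 = 1616 + 545 = 2161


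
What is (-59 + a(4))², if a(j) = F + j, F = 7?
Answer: 2304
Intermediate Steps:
a(j) = 7 + j
(-59 + a(4))² = (-59 + (7 + 4))² = (-59 + 11)² = (-48)² = 2304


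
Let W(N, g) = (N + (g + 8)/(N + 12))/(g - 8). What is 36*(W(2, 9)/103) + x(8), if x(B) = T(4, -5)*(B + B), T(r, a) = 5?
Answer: 58490/721 ≈ 81.123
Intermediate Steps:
W(N, g) = (N + (8 + g)/(12 + N))/(-8 + g)
x(B) = 10*B (x(B) = 5*(B + B) = 5*(2*B) = 10*B)
36*(W(2, 9)/103) + x(8) = 36*(((8 + 9 + 2² + 12*2)/(-96 - 8*2 + 12*9 + 2*9))/103) + 10*8 = 36*(((8 + 9 + 4 + 24)/(-96 - 16 + 108 + 18))*(1/103)) + 80 = 36*((45/14)*(1/103)) + 80 = 36*(45/1442) + 80 = 810/721 + 80 = 58490/721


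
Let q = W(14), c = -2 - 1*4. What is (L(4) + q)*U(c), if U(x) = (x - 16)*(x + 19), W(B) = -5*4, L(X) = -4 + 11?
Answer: 3718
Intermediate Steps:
L(X) = 7
c = -6 (c = -2 - 4 = -6)
W(B) = -20
U(x) = (-16 + x)*(19 + x)
q = -20
(L(4) + q)*U(c) = (7 - 20)*(-304 + (-6)² + 3*(-6)) = -13*(-304 + 36 - 18) = -13*(-286) = 3718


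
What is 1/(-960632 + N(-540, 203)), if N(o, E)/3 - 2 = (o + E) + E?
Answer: -1/961028 ≈ -1.0406e-6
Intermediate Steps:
N(o, E) = 6 + 3*o + 6*E (N(o, E) = 6 + 3*((o + E) + E) = 6 + 3*((E + o) + E) = 6 + 3*(o + 2*E) = 6 + (3*o + 6*E) = 6 + 3*o + 6*E)
1/(-960632 + N(-540, 203)) = 1/(-960632 + (6 + 3*(-540) + 6*203)) = 1/(-960632 + (6 - 1620 + 1218)) = 1/(-960632 - 396) = 1/(-961028) = -1/961028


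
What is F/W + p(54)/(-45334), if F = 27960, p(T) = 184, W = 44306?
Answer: 314846584/502142051 ≈ 0.62701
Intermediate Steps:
F/W + p(54)/(-45334) = 27960/44306 + 184/(-45334) = 27960*(1/44306) + 184*(-1/45334) = 13980/22153 - 92/22667 = 314846584/502142051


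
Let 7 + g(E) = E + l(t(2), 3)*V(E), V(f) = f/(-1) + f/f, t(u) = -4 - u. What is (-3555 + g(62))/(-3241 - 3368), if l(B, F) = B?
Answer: 3134/6609 ≈ 0.47420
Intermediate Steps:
V(f) = 1 - f (V(f) = f*(-1) + 1 = -f + 1 = 1 - f)
g(E) = -13 + 7*E (g(E) = -7 + (E + (-4 - 1*2)*(1 - E)) = -7 + (E + (-4 - 2)*(1 - E)) = -7 + (E - 6*(1 - E)) = -7 + (E + (-6 + 6*E)) = -7 + (-6 + 7*E) = -13 + 7*E)
(-3555 + g(62))/(-3241 - 3368) = (-3555 + (-13 + 7*62))/(-3241 - 3368) = (-3555 + (-13 + 434))/(-6609) = (-3555 + 421)*(-1/6609) = -3134*(-1/6609) = 3134/6609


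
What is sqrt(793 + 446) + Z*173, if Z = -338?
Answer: -58474 + sqrt(1239) ≈ -58439.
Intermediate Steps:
sqrt(793 + 446) + Z*173 = sqrt(793 + 446) - 338*173 = sqrt(1239) - 58474 = -58474 + sqrt(1239)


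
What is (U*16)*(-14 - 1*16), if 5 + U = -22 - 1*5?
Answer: 15360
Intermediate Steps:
U = -32 (U = -5 + (-22 - 1*5) = -5 + (-22 - 5) = -5 - 27 = -32)
(U*16)*(-14 - 1*16) = (-32*16)*(-14 - 1*16) = -512*(-14 - 16) = -512*(-30) = 15360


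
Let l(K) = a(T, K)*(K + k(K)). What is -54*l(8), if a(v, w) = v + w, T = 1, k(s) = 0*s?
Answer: -3888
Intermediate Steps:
k(s) = 0
l(K) = K*(1 + K) (l(K) = (1 + K)*(K + 0) = (1 + K)*K = K*(1 + K))
-54*l(8) = -432*(1 + 8) = -432*9 = -54*72 = -3888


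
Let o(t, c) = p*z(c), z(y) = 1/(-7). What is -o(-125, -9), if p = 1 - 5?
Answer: -4/7 ≈ -0.57143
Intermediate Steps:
z(y) = -⅐
p = -4
o(t, c) = 4/7 (o(t, c) = -4*(-⅐) = 4/7)
-o(-125, -9) = -1*4/7 = -4/7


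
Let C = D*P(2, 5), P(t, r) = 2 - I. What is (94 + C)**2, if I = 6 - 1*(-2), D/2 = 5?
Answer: 1156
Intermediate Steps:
D = 10 (D = 2*5 = 10)
I = 8 (I = 6 + 2 = 8)
P(t, r) = -6 (P(t, r) = 2 - 1*8 = 2 - 8 = -6)
C = -60 (C = 10*(-6) = -60)
(94 + C)**2 = (94 - 60)**2 = 34**2 = 1156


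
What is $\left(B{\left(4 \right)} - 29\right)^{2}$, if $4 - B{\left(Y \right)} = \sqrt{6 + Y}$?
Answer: $\left(25 + \sqrt{10}\right)^{2} \approx 793.11$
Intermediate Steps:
$B{\left(Y \right)} = 4 - \sqrt{6 + Y}$
$\left(B{\left(4 \right)} - 29\right)^{2} = \left(\left(4 - \sqrt{6 + 4}\right) - 29\right)^{2} = \left(\left(4 - \sqrt{10}\right) - 29\right)^{2} = \left(-25 - \sqrt{10}\right)^{2}$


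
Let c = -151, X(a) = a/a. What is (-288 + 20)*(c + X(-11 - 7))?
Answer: 40200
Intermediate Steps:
X(a) = 1
(-288 + 20)*(c + X(-11 - 7)) = (-288 + 20)*(-151 + 1) = -268*(-150) = 40200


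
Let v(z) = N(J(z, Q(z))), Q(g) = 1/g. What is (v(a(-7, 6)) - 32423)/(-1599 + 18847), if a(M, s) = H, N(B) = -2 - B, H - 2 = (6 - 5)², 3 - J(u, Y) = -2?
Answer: -16215/8624 ≈ -1.8802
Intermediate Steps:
J(u, Y) = 5 (J(u, Y) = 3 - 1*(-2) = 3 + 2 = 5)
H = 3 (H = 2 + (6 - 5)² = 2 + 1² = 2 + 1 = 3)
a(M, s) = 3
v(z) = -7 (v(z) = -2 - 1*5 = -2 - 5 = -7)
(v(a(-7, 6)) - 32423)/(-1599 + 18847) = (-7 - 32423)/(-1599 + 18847) = -32430/17248 = -32430*1/17248 = -16215/8624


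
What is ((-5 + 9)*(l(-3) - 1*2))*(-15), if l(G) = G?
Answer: 300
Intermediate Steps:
((-5 + 9)*(l(-3) - 1*2))*(-15) = ((-5 + 9)*(-3 - 1*2))*(-15) = (4*(-3 - 2))*(-15) = (4*(-5))*(-15) = -20*(-15) = 300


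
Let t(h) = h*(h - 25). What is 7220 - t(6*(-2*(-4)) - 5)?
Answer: 6446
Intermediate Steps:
t(h) = h*(-25 + h)
7220 - t(6*(-2*(-4)) - 5) = 7220 - (6*(-2*(-4)) - 5)*(-25 + (6*(-2*(-4)) - 5)) = 7220 - (6*8 - 5)*(-25 + (6*8 - 5)) = 7220 - (48 - 5)*(-25 + (48 - 5)) = 7220 - 43*(-25 + 43) = 7220 - 43*18 = 7220 - 1*774 = 7220 - 774 = 6446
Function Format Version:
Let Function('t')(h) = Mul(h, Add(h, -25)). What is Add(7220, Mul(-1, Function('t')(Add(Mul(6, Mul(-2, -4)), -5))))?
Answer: 6446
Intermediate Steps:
Function('t')(h) = Mul(h, Add(-25, h))
Add(7220, Mul(-1, Function('t')(Add(Mul(6, Mul(-2, -4)), -5)))) = Add(7220, Mul(-1, Mul(Add(Mul(6, Mul(-2, -4)), -5), Add(-25, Add(Mul(6, Mul(-2, -4)), -5))))) = Add(7220, Mul(-1, Mul(Add(Mul(6, 8), -5), Add(-25, Add(Mul(6, 8), -5))))) = Add(7220, Mul(-1, Mul(Add(48, -5), Add(-25, Add(48, -5))))) = Add(7220, Mul(-1, Mul(43, Add(-25, 43)))) = Add(7220, Mul(-1, Mul(43, 18))) = Add(7220, Mul(-1, 774)) = Add(7220, -774) = 6446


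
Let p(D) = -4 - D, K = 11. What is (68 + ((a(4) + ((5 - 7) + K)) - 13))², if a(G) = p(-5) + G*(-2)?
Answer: 3249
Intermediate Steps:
a(G) = 1 - 2*G (a(G) = (-4 - 1*(-5)) + G*(-2) = (-4 + 5) - 2*G = 1 - 2*G)
(68 + ((a(4) + ((5 - 7) + K)) - 13))² = (68 + (((1 - 2*4) + ((5 - 7) + 11)) - 13))² = (68 + (((1 - 8) + (-2 + 11)) - 13))² = (68 + ((-7 + 9) - 13))² = (68 + (2 - 13))² = (68 - 11)² = 57² = 3249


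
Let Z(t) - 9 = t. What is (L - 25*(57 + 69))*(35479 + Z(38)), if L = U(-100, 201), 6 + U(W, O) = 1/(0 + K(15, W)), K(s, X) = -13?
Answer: -1457596254/13 ≈ -1.1212e+8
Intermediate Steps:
Z(t) = 9 + t
U(W, O) = -79/13 (U(W, O) = -6 + 1/(0 - 13) = -6 + 1/(-13) = -6 - 1/13 = -79/13)
L = -79/13 ≈ -6.0769
(L - 25*(57 + 69))*(35479 + Z(38)) = (-79/13 - 25*(57 + 69))*(35479 + (9 + 38)) = (-79/13 - 25*126)*(35479 + 47) = (-79/13 - 3150)*35526 = -41029/13*35526 = -1457596254/13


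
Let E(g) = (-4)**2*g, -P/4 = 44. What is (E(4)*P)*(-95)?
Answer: 1070080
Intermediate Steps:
P = -176 (P = -4*44 = -176)
E(g) = 16*g
(E(4)*P)*(-95) = ((16*4)*(-176))*(-95) = (64*(-176))*(-95) = -11264*(-95) = 1070080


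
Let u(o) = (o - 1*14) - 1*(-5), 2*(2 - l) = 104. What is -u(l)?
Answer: 59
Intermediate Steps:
l = -50 (l = 2 - 1/2*104 = 2 - 52 = -50)
u(o) = -9 + o (u(o) = (o - 14) + 5 = (-14 + o) + 5 = -9 + o)
-u(l) = -(-9 - 50) = -1*(-59) = 59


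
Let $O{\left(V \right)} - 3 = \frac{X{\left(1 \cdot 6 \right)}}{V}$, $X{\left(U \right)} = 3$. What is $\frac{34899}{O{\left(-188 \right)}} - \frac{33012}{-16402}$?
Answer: $\frac{17938706426}{1533587} \approx 11697.0$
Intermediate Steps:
$O{\left(V \right)} = 3 + \frac{3}{V}$
$\frac{34899}{O{\left(-188 \right)}} - \frac{33012}{-16402} = \frac{34899}{3 + \frac{3}{-188}} - \frac{33012}{-16402} = \frac{34899}{3 + 3 \left(- \frac{1}{188}\right)} - - \frac{16506}{8201} = \frac{34899}{3 - \frac{3}{188}} + \frac{16506}{8201} = \frac{34899}{\frac{561}{188}} + \frac{16506}{8201} = 34899 \cdot \frac{188}{561} + \frac{16506}{8201} = \frac{2187004}{187} + \frac{16506}{8201} = \frac{17938706426}{1533587}$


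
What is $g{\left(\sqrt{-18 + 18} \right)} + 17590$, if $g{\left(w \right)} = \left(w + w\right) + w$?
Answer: $17590$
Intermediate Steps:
$g{\left(w \right)} = 3 w$ ($g{\left(w \right)} = 2 w + w = 3 w$)
$g{\left(\sqrt{-18 + 18} \right)} + 17590 = 3 \sqrt{-18 + 18} + 17590 = 3 \sqrt{0} + 17590 = 3 \cdot 0 + 17590 = 0 + 17590 = 17590$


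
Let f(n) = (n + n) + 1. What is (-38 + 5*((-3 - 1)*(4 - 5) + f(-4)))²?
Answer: 2809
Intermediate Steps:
f(n) = 1 + 2*n (f(n) = 2*n + 1 = 1 + 2*n)
(-38 + 5*((-3 - 1)*(4 - 5) + f(-4)))² = (-38 + 5*((-3 - 1)*(4 - 5) + (1 + 2*(-4))))² = (-38 + 5*(-4*(-1) + (1 - 8)))² = (-38 + 5*(4 - 7))² = (-38 + 5*(-3))² = (-38 - 15)² = (-53)² = 2809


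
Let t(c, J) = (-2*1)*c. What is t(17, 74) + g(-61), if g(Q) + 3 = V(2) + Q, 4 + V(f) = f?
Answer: -100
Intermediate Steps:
t(c, J) = -2*c
V(f) = -4 + f
g(Q) = -5 + Q (g(Q) = -3 + ((-4 + 2) + Q) = -3 + (-2 + Q) = -5 + Q)
t(17, 74) + g(-61) = -2*17 + (-5 - 61) = -34 - 66 = -100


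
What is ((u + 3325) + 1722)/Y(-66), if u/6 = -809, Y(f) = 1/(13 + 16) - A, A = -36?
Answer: 5597/1045 ≈ 5.3560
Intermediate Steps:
Y(f) = 1045/29 (Y(f) = 1/(13 + 16) - 1*(-36) = 1/29 + 36 = 1045/29)
u = -4854 (u = 6*(-809) = -4854)
((u + 3325) + 1722)/Y(-66) = ((-4854 + 3325) + 1722)/(1045/29) = (-1529 + 1722)*(29/1045) = 193*(29/1045) = 5597/1045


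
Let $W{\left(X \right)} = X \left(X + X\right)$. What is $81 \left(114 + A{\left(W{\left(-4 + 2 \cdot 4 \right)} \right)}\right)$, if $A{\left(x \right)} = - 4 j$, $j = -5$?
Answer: $10854$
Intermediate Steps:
$W{\left(X \right)} = 2 X^{2}$ ($W{\left(X \right)} = X 2 X = 2 X^{2}$)
$A{\left(x \right)} = 20$ ($A{\left(x \right)} = \left(-4\right) \left(-5\right) = 20$)
$81 \left(114 + A{\left(W{\left(-4 + 2 \cdot 4 \right)} \right)}\right) = 81 \left(114 + 20\right) = 81 \cdot 134 = 10854$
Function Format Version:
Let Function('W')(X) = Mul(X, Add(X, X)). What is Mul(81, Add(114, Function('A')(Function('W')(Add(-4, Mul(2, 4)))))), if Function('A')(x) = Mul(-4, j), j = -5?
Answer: 10854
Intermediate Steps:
Function('W')(X) = Mul(2, Pow(X, 2)) (Function('W')(X) = Mul(X, Mul(2, X)) = Mul(2, Pow(X, 2)))
Function('A')(x) = 20 (Function('A')(x) = Mul(-4, -5) = 20)
Mul(81, Add(114, Function('A')(Function('W')(Add(-4, Mul(2, 4)))))) = Mul(81, Add(114, 20)) = Mul(81, 134) = 10854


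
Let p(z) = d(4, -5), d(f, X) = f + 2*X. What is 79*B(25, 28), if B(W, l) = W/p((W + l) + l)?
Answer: -1975/6 ≈ -329.17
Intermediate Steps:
p(z) = -6 (p(z) = 4 + 2*(-5) = 4 - 10 = -6)
B(W, l) = -W/6 (B(W, l) = W/(-6) = W*(-⅙) = -W/6)
79*B(25, 28) = 79*(-⅙*25) = 79*(-25/6) = -1975/6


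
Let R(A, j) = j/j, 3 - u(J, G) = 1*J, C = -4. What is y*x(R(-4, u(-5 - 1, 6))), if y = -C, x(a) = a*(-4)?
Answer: -16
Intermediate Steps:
u(J, G) = 3 - J
R(A, j) = 1
x(a) = -4*a
y = 4 (y = -1*(-4) = 4)
y*x(R(-4, u(-5 - 1, 6))) = 4*(-4*1) = 4*(-4) = -16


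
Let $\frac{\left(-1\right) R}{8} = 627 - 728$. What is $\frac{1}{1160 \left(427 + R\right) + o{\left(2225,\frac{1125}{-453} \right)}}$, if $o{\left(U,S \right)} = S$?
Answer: $\frac{151}{216322225} \approx 6.9803 \cdot 10^{-7}$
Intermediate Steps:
$R = 808$ ($R = - 8 \left(627 - 728\right) = \left(-8\right) \left(-101\right) = 808$)
$\frac{1}{1160 \left(427 + R\right) + o{\left(2225,\frac{1125}{-453} \right)}} = \frac{1}{1160 \left(427 + 808\right) + \frac{1125}{-453}} = \frac{1}{1160 \cdot 1235 + 1125 \left(- \frac{1}{453}\right)} = \frac{1}{1432600 - \frac{375}{151}} = \frac{1}{\frac{216322225}{151}} = \frac{151}{216322225}$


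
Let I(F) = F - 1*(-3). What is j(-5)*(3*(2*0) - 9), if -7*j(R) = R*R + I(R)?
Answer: 207/7 ≈ 29.571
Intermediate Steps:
I(F) = 3 + F (I(F) = F + 3 = 3 + F)
j(R) = -3/7 - R/7 - R²/7 (j(R) = -(R*R + (3 + R))/7 = -(R² + (3 + R))/7 = -(3 + R + R²)/7 = -3/7 - R/7 - R²/7)
j(-5)*(3*(2*0) - 9) = (-3/7 - ⅐*(-5) - ⅐*(-5)²)*(3*(2*0) - 9) = (-3/7 + 5/7 - ⅐*25)*(3*0 - 9) = (-3/7 + 5/7 - 25/7)*(0 - 9) = -23/7*(-9) = 207/7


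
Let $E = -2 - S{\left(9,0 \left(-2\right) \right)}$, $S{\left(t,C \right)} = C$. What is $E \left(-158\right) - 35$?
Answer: $281$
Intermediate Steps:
$E = -2$ ($E = -2 - 0 \left(-2\right) = -2 - 0 = -2 + 0 = -2$)
$E \left(-158\right) - 35 = \left(-2\right) \left(-158\right) - 35 = 316 - 35 = 281$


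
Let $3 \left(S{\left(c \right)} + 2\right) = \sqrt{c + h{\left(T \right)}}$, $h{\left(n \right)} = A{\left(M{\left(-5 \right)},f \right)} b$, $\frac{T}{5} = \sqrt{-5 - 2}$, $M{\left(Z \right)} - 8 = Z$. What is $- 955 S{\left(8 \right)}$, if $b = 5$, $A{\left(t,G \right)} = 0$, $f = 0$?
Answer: $1910 - \frac{1910 \sqrt{2}}{3} \approx 1009.6$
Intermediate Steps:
$M{\left(Z \right)} = 8 + Z$
$T = 5 i \sqrt{7}$ ($T = 5 \sqrt{-5 - 2} = 5 \sqrt{-7} = 5 i \sqrt{7} \approx 13.229 i$)
$h{\left(n \right)} = 0$ ($h{\left(n \right)} = 0 \cdot 5 = 0$)
$S{\left(c \right)} = -2 + \frac{\sqrt{c}}{3}$ ($S{\left(c \right)} = -2 + \frac{\sqrt{c + 0}}{3} = -2 + \frac{\sqrt{c}}{3}$)
$- 955 S{\left(8 \right)} = - 955 \left(-2 + \frac{\sqrt{8}}{3}\right) = - 955 \left(-2 + \frac{2 \sqrt{2}}{3}\right) = 1910 - \frac{1910 \sqrt{2}}{3}$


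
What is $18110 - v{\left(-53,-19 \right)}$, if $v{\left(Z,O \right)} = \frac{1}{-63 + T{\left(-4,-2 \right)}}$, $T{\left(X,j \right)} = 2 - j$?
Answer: $\frac{1068491}{59} \approx 18110.0$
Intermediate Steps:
$v{\left(Z,O \right)} = - \frac{1}{59}$ ($v{\left(Z,O \right)} = \frac{1}{-63 + \left(2 - -2\right)} = \frac{1}{-63 + \left(2 + 2\right)} = \frac{1}{-63 + 4} = \frac{1}{-59} = - \frac{1}{59}$)
$18110 - v{\left(-53,-19 \right)} = 18110 - - \frac{1}{59} = 18110 + \frac{1}{59} = \frac{1068491}{59}$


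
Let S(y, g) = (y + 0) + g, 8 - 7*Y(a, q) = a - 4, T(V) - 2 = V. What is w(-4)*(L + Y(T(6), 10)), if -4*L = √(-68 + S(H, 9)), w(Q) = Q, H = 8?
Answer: -16/7 + I*√51 ≈ -2.2857 + 7.1414*I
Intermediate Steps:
T(V) = 2 + V
Y(a, q) = 12/7 - a/7 (Y(a, q) = 8/7 - (a - 4)/7 = 8/7 - (-4 + a)/7 = 8/7 + (4/7 - a/7) = 12/7 - a/7)
S(y, g) = g + y (S(y, g) = y + g = g + y)
L = -I*√51/4 (L = -√(-68 + (9 + 8))/4 = -√(-68 + 17)/4 = -I*√51/4 ≈ -1.7854*I)
w(-4)*(L + Y(T(6), 10)) = -4*(-I*√51/4 + (12/7 - (2 + 6)/7)) = -4*(-I*√51/4 + (12/7 - ⅐*8)) = -4*(-I*√51/4 + (12/7 - 8/7)) = -4*(-I*√51/4 + 4/7) = -4*(4/7 - I*√51/4) = -16/7 + I*√51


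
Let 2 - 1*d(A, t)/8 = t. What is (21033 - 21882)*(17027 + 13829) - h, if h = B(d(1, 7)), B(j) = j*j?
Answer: -26198344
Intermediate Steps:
d(A, t) = 16 - 8*t
B(j) = j²
h = 1600 (h = (16 - 8*7)² = (16 - 56)² = (-40)² = 1600)
(21033 - 21882)*(17027 + 13829) - h = (21033 - 21882)*(17027 + 13829) - 1*1600 = -849*30856 - 1600 = -26196744 - 1600 = -26198344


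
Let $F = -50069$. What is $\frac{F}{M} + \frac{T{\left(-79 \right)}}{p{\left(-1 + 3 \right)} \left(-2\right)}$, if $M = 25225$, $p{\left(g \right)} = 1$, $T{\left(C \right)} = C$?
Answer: $\frac{1892637}{50450} \approx 37.515$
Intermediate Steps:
$\frac{F}{M} + \frac{T{\left(-79 \right)}}{p{\left(-1 + 3 \right)} \left(-2\right)} = - \frac{50069}{25225} - \frac{79}{1 \left(-2\right)} = \left(-50069\right) \frac{1}{25225} - \frac{79}{-2} = - \frac{50069}{25225} - - \frac{79}{2} = - \frac{50069}{25225} + \frac{79}{2} = \frac{1892637}{50450}$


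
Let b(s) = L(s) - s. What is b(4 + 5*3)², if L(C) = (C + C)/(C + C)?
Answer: 324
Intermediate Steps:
L(C) = 1 (L(C) = (2*C)/((2*C)) = (2*C)*(1/(2*C)) = 1)
b(s) = 1 - s
b(4 + 5*3)² = (1 - (4 + 5*3))² = (1 - (4 + 15))² = (1 - 1*19)² = (1 - 19)² = (-18)² = 324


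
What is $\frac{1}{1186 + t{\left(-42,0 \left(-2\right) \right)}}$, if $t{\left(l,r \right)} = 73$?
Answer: $\frac{1}{1259} \approx 0.00079428$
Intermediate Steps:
$\frac{1}{1186 + t{\left(-42,0 \left(-2\right) \right)}} = \frac{1}{1186 + 73} = \frac{1}{1259}$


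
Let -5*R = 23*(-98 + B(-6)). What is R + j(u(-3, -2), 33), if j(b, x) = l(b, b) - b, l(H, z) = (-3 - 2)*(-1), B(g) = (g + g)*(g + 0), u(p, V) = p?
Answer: 638/5 ≈ 127.60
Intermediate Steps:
B(g) = 2*g² (B(g) = (2*g)*g = 2*g²)
l(H, z) = 5 (l(H, z) = -5*(-1) = 5)
R = 598/5 (R = -23*(-98 + 2*(-6)²)/5 = -23*(-98 + 2*36)/5 = -23*(-98 + 72)/5 = -23*(-26)/5 = -⅕*(-598) = 598/5 ≈ 119.60)
j(b, x) = 5 - b
R + j(u(-3, -2), 33) = 598/5 + (5 - 1*(-3)) = 598/5 + (5 + 3) = 598/5 + 8 = 638/5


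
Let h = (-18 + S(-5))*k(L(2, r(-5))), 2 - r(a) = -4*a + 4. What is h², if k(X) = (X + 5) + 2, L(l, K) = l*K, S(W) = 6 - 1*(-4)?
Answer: 87616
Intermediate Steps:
S(W) = 10 (S(W) = 6 + 4 = 10)
r(a) = -2 + 4*a (r(a) = 2 - (-4*a + 4) = 2 - (4 - 4*a) = 2 + (-4 + 4*a) = -2 + 4*a)
L(l, K) = K*l
k(X) = 7 + X (k(X) = (5 + X) + 2 = 7 + X)
h = 296 (h = (-18 + 10)*(7 + (-2 + 4*(-5))*2) = -8*(7 + (-2 - 20)*2) = -8*(7 - 22*2) = -8*(7 - 44) = -8*(-37) = 296)
h² = 296² = 87616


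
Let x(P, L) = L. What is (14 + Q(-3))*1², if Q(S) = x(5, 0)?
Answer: 14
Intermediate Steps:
Q(S) = 0
(14 + Q(-3))*1² = (14 + 0)*1² = 14*1 = 14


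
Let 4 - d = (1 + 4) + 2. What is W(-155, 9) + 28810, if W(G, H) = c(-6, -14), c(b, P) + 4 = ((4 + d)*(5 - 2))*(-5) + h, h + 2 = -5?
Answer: 28784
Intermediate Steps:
d = -3 (d = 4 - ((1 + 4) + 2) = 4 - (5 + 2) = 4 - 1*7 = 4 - 7 = -3)
h = -7 (h = -2 - 5 = -7)
c(b, P) = -26 (c(b, P) = -4 + (((4 - 3)*(5 - 2))*(-5) - 7) = -4 + ((1*3)*(-5) - 7) = -4 + (3*(-5) - 7) = -4 + (-15 - 7) = -4 - 22 = -26)
W(G, H) = -26
W(-155, 9) + 28810 = -26 + 28810 = 28784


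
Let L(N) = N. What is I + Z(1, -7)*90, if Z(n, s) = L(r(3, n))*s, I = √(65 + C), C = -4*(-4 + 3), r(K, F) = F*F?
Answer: -630 + √69 ≈ -621.69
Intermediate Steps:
r(K, F) = F²
C = 4 (C = -4*(-1) = 4)
I = √69 (I = √(65 + 4) = √69 ≈ 8.3066)
Z(n, s) = s*n² (Z(n, s) = n²*s = s*n²)
I + Z(1, -7)*90 = √69 - 7*1²*90 = √69 - 7*1*90 = √69 - 7*90 = √69 - 630 = -630 + √69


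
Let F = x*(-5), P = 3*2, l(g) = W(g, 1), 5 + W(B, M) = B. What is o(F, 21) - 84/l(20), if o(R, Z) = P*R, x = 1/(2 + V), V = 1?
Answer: -78/5 ≈ -15.600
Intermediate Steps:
W(B, M) = -5 + B
l(g) = -5 + g
P = 6
x = ⅓ (x = 1/(2 + 1) = 1/3 = ⅓ ≈ 0.33333)
F = -5/3 (F = (⅓)*(-5) = -5/3 ≈ -1.6667)
o(R, Z) = 6*R
o(F, 21) - 84/l(20) = 6*(-5/3) - 84/(-5 + 20) = -10 - 84/15 = -10 - 1*28/5 = -10 - 28/5 = -78/5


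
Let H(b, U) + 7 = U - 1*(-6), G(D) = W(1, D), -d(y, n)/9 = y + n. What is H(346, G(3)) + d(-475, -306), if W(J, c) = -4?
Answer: 7024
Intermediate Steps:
d(y, n) = -9*n - 9*y (d(y, n) = -9*(y + n) = -9*(n + y) = -9*n - 9*y)
G(D) = -4
H(b, U) = -1 + U (H(b, U) = -7 + (U - 1*(-6)) = -7 + (U + 6) = -7 + (6 + U) = -1 + U)
H(346, G(3)) + d(-475, -306) = (-1 - 4) + (-9*(-306) - 9*(-475)) = -5 + (2754 + 4275) = -5 + 7029 = 7024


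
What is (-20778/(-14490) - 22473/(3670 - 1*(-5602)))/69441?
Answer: -22163359/1554914539080 ≈ -1.4254e-5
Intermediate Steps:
(-20778/(-14490) - 22473/(3670 - 1*(-5602)))/69441 = (-20778*(-1/14490) - 22473/(3670 + 5602))*(1/69441) = (3463/2415 - 22473/9272)*(1/69441) = -22163359/22391880*1/69441 = -22163359/1554914539080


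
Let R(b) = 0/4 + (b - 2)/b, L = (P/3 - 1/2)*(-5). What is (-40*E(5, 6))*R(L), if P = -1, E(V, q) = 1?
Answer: -104/5 ≈ -20.800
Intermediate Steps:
L = 25/6 (L = (-1/3 - 1/2)*(-5) = (-1*⅓ - 1*½)*(-5) = (-⅓ - ½)*(-5) = -⅚*(-5) = 25/6 ≈ 4.1667)
R(b) = (-2 + b)/b (R(b) = 0*(¼) + (-2 + b)/b = 0 + (-2 + b)/b = (-2 + b)/b)
(-40*E(5, 6))*R(L) = (-40*1)*((-2 + 25/6)/(25/6)) = -48*13/(5*6) = -40*13/25 = -104/5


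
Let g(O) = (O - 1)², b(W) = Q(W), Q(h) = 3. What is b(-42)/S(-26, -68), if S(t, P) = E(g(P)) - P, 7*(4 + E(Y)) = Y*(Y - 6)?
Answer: 21/22639003 ≈ 9.2760e-7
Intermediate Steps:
b(W) = 3
g(O) = (-1 + O)²
E(Y) = -4 + Y*(-6 + Y)/7 (E(Y) = -4 + (Y*(Y - 6))/7 = -4 + (Y*(-6 + Y))/7 = -4 + Y*(-6 + Y)/7)
S(t, P) = -4 - P - 6*(-1 + P)²/7 + (-1 + P)⁴/7 (S(t, P) = (-4 - 6*(-1 + P)²/7 + ((-1 + P)²)²/7) - P = (-4 - 6*(-1 + P)²/7 + (-1 + P)⁴/7) - P = -4 - P - 6*(-1 + P)²/7 + (-1 + P)⁴/7)
b(-42)/S(-26, -68) = 3/(-33/7 - 4/7*(-68)³ + (⅐)*(-68) + (⅐)*(-68)⁴) = 3/(-33/7 - 4/7*(-314432) - 68/7 + (⅐)*21381376) = 3/(-33/7 + 1257728/7 - 68/7 + 21381376/7) = 3/(22639003/7) = 3*(7/22639003) = 21/22639003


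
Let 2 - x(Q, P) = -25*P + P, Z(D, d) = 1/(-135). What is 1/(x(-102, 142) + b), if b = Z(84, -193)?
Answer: 135/460349 ≈ 0.00029326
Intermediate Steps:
Z(D, d) = -1/135
b = -1/135 ≈ -0.0074074
x(Q, P) = 2 + 24*P (x(Q, P) = 2 - (-25*P + P) = 2 - (-24)*P = 2 + 24*P)
1/(x(-102, 142) + b) = 1/((2 + 24*142) - 1/135) = 1/((2 + 3408) - 1/135) = 1/(3410 - 1/135) = 1/(460349/135) = 135/460349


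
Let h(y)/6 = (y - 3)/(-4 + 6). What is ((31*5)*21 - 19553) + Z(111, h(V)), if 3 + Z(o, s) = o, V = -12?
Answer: -16190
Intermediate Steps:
h(y) = -9 + 3*y (h(y) = 6*((y - 3)/(-4 + 6)) = 6*((-3 + y)/2) = 6*((-3 + y)*(½)) = 6*(-3/2 + y/2) = -9 + 3*y)
Z(o, s) = -3 + o
((31*5)*21 - 19553) + Z(111, h(V)) = ((31*5)*21 - 19553) + (-3 + 111) = (155*21 - 19553) + 108 = (3255 - 19553) + 108 = -16298 + 108 = -16190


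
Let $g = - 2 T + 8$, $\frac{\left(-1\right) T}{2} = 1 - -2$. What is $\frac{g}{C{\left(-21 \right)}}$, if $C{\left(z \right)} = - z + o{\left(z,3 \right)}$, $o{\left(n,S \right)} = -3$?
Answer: $\frac{10}{9} \approx 1.1111$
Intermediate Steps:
$T = -6$ ($T = - 2 \left(1 - -2\right) = - 2 \left(1 + 2\right) = \left(-2\right) 3 = -6$)
$C{\left(z \right)} = -3 - z$ ($C{\left(z \right)} = - z - 3 = -3 - z$)
$g = 20$ ($g = \left(-2\right) \left(-6\right) + 8 = 12 + 8 = 20$)
$\frac{g}{C{\left(-21 \right)}} = \frac{20}{-3 - -21} = \frac{20}{-3 + 21} = \frac{20}{18} = 20 \cdot \frac{1}{18} = \frac{10}{9}$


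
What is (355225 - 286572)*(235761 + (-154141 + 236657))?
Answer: 21850670881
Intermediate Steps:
(355225 - 286572)*(235761 + (-154141 + 236657)) = 68653*(235761 + 82516) = 68653*318277 = 21850670881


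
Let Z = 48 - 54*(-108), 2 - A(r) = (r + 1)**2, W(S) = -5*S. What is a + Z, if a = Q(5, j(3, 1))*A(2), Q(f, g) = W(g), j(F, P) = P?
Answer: 5915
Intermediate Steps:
A(r) = 2 - (1 + r)**2 (A(r) = 2 - (r + 1)**2 = 2 - (1 + r)**2)
Q(f, g) = -5*g
a = 35 (a = (-5*1)*(2 - (1 + 2)**2) = -5*(2 - 1*3**2) = -5*(2 - 1*9) = -5*(2 - 9) = -5*(-7) = 35)
Z = 5880 (Z = 48 + 5832 = 5880)
a + Z = 35 + 5880 = 5915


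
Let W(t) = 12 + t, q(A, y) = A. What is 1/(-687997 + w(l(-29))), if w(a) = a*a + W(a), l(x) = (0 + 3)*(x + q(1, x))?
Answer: -1/681013 ≈ -1.4684e-6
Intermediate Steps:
l(x) = 3 + 3*x (l(x) = (0 + 3)*(x + 1) = 3*(1 + x) = 3 + 3*x)
w(a) = 12 + a + a² (w(a) = a*a + (12 + a) = a² + (12 + a) = 12 + a + a²)
1/(-687997 + w(l(-29))) = 1/(-687997 + (12 + (3 + 3*(-29)) + (3 + 3*(-29))²)) = 1/(-687997 + (12 + (3 - 87) + (3 - 87)²)) = 1/(-687997 + (12 - 84 + (-84)²)) = 1/(-687997 + (12 - 84 + 7056)) = 1/(-687997 + 6984) = 1/(-681013) = -1/681013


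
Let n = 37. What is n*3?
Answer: 111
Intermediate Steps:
n*3 = 37*3 = 111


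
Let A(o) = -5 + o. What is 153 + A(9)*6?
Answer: 177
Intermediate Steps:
153 + A(9)*6 = 153 + (-5 + 9)*6 = 153 + 4*6 = 153 + 24 = 177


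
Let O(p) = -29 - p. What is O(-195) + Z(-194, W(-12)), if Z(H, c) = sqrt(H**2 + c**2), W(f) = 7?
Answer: 166 + sqrt(37685) ≈ 360.13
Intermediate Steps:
O(-195) + Z(-194, W(-12)) = (-29 - 1*(-195)) + sqrt((-194)**2 + 7**2) = (-29 + 195) + sqrt(37636 + 49) = 166 + sqrt(37685)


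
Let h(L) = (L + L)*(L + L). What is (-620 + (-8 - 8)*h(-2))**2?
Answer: 767376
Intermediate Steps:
h(L) = 4*L**2 (h(L) = (2*L)*(2*L) = 4*L**2)
(-620 + (-8 - 8)*h(-2))**2 = (-620 + (-8 - 8)*(4*(-2)**2))**2 = (-620 - 64*4)**2 = (-620 - 16*16)**2 = (-620 - 256)**2 = (-876)**2 = 767376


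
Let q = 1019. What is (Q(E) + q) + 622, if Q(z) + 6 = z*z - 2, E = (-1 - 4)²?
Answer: 2258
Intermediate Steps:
E = 25 (E = (-5)² = 25)
Q(z) = -8 + z² (Q(z) = -6 + (z*z - 2) = -6 + (z² - 2) = -6 + (-2 + z²) = -8 + z²)
(Q(E) + q) + 622 = ((-8 + 25²) + 1019) + 622 = ((-8 + 625) + 1019) + 622 = (617 + 1019) + 622 = 1636 + 622 = 2258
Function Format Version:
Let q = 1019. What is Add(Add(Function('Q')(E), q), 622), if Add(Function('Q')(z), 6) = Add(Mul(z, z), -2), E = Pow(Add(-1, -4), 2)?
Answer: 2258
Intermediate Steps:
E = 25 (E = Pow(-5, 2) = 25)
Function('Q')(z) = Add(-8, Pow(z, 2)) (Function('Q')(z) = Add(-6, Add(Mul(z, z), -2)) = Add(-6, Add(Pow(z, 2), -2)) = Add(-6, Add(-2, Pow(z, 2))) = Add(-8, Pow(z, 2)))
Add(Add(Function('Q')(E), q), 622) = Add(Add(Add(-8, Pow(25, 2)), 1019), 622) = Add(Add(Add(-8, 625), 1019), 622) = Add(Add(617, 1019), 622) = Add(1636, 622) = 2258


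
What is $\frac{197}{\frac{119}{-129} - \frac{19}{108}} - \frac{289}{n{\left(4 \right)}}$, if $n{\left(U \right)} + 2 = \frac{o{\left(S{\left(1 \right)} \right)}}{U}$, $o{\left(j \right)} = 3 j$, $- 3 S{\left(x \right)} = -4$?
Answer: $\frac{559321}{5101} \approx 109.65$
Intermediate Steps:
$S{\left(x \right)} = \frac{4}{3}$ ($S{\left(x \right)} = \left(- \frac{1}{3}\right) \left(-4\right) = \frac{4}{3}$)
$n{\left(U \right)} = -2 + \frac{4}{U}$ ($n{\left(U \right)} = -2 + \frac{3 \cdot \frac{4}{3}}{U} = -2 + \frac{4}{U}$)
$\frac{197}{\frac{119}{-129} - \frac{19}{108}} - \frac{289}{n{\left(4 \right)}} = \frac{197}{\frac{119}{-129} - \frac{19}{108}} - \frac{289}{-2 + \frac{4}{4}} = \frac{197}{119 \left(- \frac{1}{129}\right) - \frac{19}{108}} - \frac{289}{-2 + 4 \cdot \frac{1}{4}} = \frac{197}{- \frac{119}{129} - \frac{19}{108}} - \frac{289}{-2 + 1} = \frac{197}{- \frac{5101}{4644}} - \frac{289}{-1} = 197 \left(- \frac{4644}{5101}\right) - -289 = - \frac{914868}{5101} + 289 = \frac{559321}{5101}$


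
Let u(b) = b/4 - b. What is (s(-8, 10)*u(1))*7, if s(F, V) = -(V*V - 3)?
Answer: 2037/4 ≈ 509.25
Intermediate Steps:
s(F, V) = 3 - V² (s(F, V) = -(V² - 3) = -(-3 + V²) = 3 - V²)
u(b) = -3*b/4 (u(b) = b*(¼) - b = b/4 - b = -3*b/4)
(s(-8, 10)*u(1))*7 = ((3 - 1*10²)*(-¾*1))*7 = ((3 - 1*100)*(-¾))*7 = ((3 - 100)*(-¾))*7 = -97*(-¾)*7 = (291/4)*7 = 2037/4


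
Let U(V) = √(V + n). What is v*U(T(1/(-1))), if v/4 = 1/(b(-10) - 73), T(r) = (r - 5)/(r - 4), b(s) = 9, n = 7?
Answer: -√205/80 ≈ -0.17897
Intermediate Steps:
T(r) = (-5 + r)/(-4 + r)
v = -1/16 (v = 4/(9 - 73) = 4/(-64) = 4*(-1/64) = -1/16 ≈ -0.062500)
U(V) = √(7 + V) (U(V) = √(V + 7) = √(7 + V))
v*U(T(1/(-1))) = -√(7 + (-5 + 1/(-1))/(-4 + 1/(-1)))/16 = -√(7 + (-5 - 1)/(-4 - 1))/16 = -√(7 - 6/(-5))/16 = -√(7 - ⅕*(-6))/16 = -√(7 + 6/5)/16 = -√205/80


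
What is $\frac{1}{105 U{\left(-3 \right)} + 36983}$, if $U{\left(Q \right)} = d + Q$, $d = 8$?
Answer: $\frac{1}{37508} \approx 2.6661 \cdot 10^{-5}$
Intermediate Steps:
$U{\left(Q \right)} = 8 + Q$
$\frac{1}{105 U{\left(-3 \right)} + 36983} = \frac{1}{105 \left(8 - 3\right) + 36983} = \frac{1}{105 \cdot 5 + 36983} = \frac{1}{525 + 36983} = \frac{1}{37508}$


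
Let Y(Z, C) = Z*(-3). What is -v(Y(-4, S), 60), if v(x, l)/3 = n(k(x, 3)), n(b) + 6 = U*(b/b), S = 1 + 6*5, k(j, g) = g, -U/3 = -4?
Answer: -18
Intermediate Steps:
U = 12 (U = -3*(-4) = 12)
S = 31 (S = 1 + 30 = 31)
n(b) = 6 (n(b) = -6 + 12*(b/b) = -6 + 12*1 = -6 + 12 = 6)
Y(Z, C) = -3*Z
v(x, l) = 18 (v(x, l) = 3*6 = 18)
-v(Y(-4, S), 60) = -1*18 = -18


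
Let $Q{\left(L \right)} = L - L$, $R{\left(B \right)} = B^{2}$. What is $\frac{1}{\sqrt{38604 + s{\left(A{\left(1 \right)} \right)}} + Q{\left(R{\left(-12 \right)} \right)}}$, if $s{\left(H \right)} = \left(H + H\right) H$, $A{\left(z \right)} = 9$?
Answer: $\frac{\sqrt{38766}}{38766} \approx 0.005079$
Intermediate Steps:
$Q{\left(L \right)} = 0$
$s{\left(H \right)} = 2 H^{2}$ ($s{\left(H \right)} = 2 H H = 2 H^{2}$)
$\frac{1}{\sqrt{38604 + s{\left(A{\left(1 \right)} \right)}} + Q{\left(R{\left(-12 \right)} \right)}} = \frac{1}{\sqrt{38604 + 2 \cdot 9^{2}} + 0} = \frac{1}{\sqrt{38604 + 2 \cdot 81} + 0} = \frac{1}{\sqrt{38604 + 162} + 0} = \frac{1}{\sqrt{38766} + 0} = \frac{1}{\sqrt{38766}} = \frac{\sqrt{38766}}{38766}$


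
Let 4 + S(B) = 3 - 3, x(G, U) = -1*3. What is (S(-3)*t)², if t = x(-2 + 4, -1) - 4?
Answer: 784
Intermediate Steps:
x(G, U) = -3
S(B) = -4 (S(B) = -4 + (3 - 3) = -4 + 0 = -4)
t = -7 (t = -3 - 4 = -7)
(S(-3)*t)² = (-4*(-7))² = 28² = 784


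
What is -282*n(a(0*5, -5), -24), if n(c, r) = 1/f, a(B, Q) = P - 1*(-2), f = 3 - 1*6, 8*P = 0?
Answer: 94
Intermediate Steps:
P = 0 (P = (1/8)*0 = 0)
f = -3 (f = 3 - 6 = -3)
a(B, Q) = 2 (a(B, Q) = 0 - 1*(-2) = 0 + 2 = 2)
n(c, r) = -1/3 (n(c, r) = 1/(-3) = -1/3)
-282*n(a(0*5, -5), -24) = -282*(-1/3) = 94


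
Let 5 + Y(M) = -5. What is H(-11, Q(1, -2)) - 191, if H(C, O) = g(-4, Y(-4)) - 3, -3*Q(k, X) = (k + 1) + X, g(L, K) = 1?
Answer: -193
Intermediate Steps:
Y(M) = -10 (Y(M) = -5 - 5 = -10)
Q(k, X) = -⅓ - X/3 - k/3 (Q(k, X) = -((k + 1) + X)/3 = -((1 + k) + X)/3 = -(1 + X + k)/3 = -⅓ - X/3 - k/3)
H(C, O) = -2 (H(C, O) = 1 - 3 = -2)
H(-11, Q(1, -2)) - 191 = -2 - 191 = -193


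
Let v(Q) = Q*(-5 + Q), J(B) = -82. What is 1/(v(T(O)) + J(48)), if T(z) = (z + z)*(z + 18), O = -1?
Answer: 1/1244 ≈ 0.00080386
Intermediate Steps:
T(z) = 2*z*(18 + z) (T(z) = (2*z)*(18 + z) = 2*z*(18 + z))
1/(v(T(O)) + J(48)) = 1/((2*(-1)*(18 - 1))*(-5 + 2*(-1)*(18 - 1)) - 82) = 1/((2*(-1)*17)*(-5 + 2*(-1)*17) - 82) = 1/(-34*(-5 - 34) - 82) = 1/(-34*(-39) - 82) = 1/(1326 - 82) = 1/1244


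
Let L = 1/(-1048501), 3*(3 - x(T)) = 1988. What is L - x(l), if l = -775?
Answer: 2074983476/3145503 ≈ 659.67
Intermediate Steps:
x(T) = -1979/3 (x(T) = 3 - ⅓*1988 = 3 - 1988/3 = -1979/3)
L = -1/1048501 ≈ -9.5374e-7
L - x(l) = -1/1048501 - 1*(-1979/3) = -1/1048501 + 1979/3 = 2074983476/3145503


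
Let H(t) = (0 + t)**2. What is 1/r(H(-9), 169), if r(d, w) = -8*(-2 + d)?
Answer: -1/632 ≈ -0.0015823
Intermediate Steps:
H(t) = t**2
r(d, w) = 16 - 8*d
1/r(H(-9), 169) = 1/(16 - 8*(-9)**2) = 1/(16 - 8*81) = 1/(16 - 648) = 1/(-632) = -1/632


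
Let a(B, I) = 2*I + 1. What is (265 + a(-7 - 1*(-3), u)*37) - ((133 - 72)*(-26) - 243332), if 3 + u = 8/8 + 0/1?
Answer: 245072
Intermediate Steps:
u = -2 (u = -3 + (8/8 + 0/1) = -3 + (8*(⅛) + 0*1) = -3 + (1 + 0) = -3 + 1 = -2)
a(B, I) = 1 + 2*I
(265 + a(-7 - 1*(-3), u)*37) - ((133 - 72)*(-26) - 243332) = (265 + (1 + 2*(-2))*37) - ((133 - 72)*(-26) - 243332) = (265 + (1 - 4)*37) - (61*(-26) - 243332) = (265 - 3*37) - (-1586 - 243332) = (265 - 111) - 1*(-244918) = 154 + 244918 = 245072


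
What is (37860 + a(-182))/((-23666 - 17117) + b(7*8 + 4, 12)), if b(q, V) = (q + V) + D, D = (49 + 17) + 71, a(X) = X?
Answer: -18839/20287 ≈ -0.92862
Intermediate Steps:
D = 137 (D = 66 + 71 = 137)
b(q, V) = 137 + V + q (b(q, V) = (q + V) + 137 = (V + q) + 137 = 137 + V + q)
(37860 + a(-182))/((-23666 - 17117) + b(7*8 + 4, 12)) = (37860 - 182)/((-23666 - 17117) + (137 + 12 + (7*8 + 4))) = 37678/(-40783 + (137 + 12 + (56 + 4))) = 37678/(-40783 + (137 + 12 + 60)) = 37678/(-40783 + 209) = 37678/(-40574) = 37678*(-1/40574) = -18839/20287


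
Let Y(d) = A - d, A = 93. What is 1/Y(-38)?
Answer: 1/131 ≈ 0.0076336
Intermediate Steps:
Y(d) = 93 - d
1/Y(-38) = 1/(93 - 1*(-38)) = 1/(93 + 38) = 1/131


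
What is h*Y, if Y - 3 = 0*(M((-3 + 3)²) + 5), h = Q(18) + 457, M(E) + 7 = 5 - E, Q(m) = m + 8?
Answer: 1449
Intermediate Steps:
Q(m) = 8 + m
M(E) = -2 - E (M(E) = -7 + (5 - E) = -2 - E)
h = 483 (h = (8 + 18) + 457 = 26 + 457 = 483)
Y = 3 (Y = 3 + 0*((-2 - (-3 + 3)²) + 5) = 3 + 0*((-2 - 1*0²) + 5) = 3 + 0*((-2 - 1*0) + 5) = 3 + 0*((-2 + 0) + 5) = 3 + 0*(-2 + 5) = 3 + 0*3 = 3 + 0 = 3)
h*Y = 483*3 = 1449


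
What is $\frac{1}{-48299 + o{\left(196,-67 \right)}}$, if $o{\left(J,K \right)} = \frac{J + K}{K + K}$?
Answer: $- \frac{134}{6472195} \approx -2.0704 \cdot 10^{-5}$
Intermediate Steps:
$o{\left(J,K \right)} = \frac{J + K}{2 K}$
$\frac{1}{-48299 + o{\left(196,-67 \right)}} = \frac{1}{-48299 + \frac{196 - 67}{2 \left(-67\right)}} = \frac{1}{-48299 + \frac{1}{2} \left(- \frac{1}{67}\right) 129} = \frac{1}{-48299 - \frac{129}{134}} = \frac{1}{- \frac{6472195}{134}} = - \frac{134}{6472195}$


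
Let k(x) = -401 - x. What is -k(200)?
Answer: 601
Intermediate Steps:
-k(200) = -(-401 - 1*200) = -(-401 - 200) = -1*(-601) = 601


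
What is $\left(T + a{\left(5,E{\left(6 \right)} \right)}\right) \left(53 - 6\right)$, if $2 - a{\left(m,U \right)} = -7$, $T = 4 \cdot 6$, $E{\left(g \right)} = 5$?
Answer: $1551$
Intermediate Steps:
$T = 24$
$a{\left(m,U \right)} = 9$ ($a{\left(m,U \right)} = 2 - -7 = 2 + 7 = 9$)
$\left(T + a{\left(5,E{\left(6 \right)} \right)}\right) \left(53 - 6\right) = \left(24 + 9\right) \left(53 - 6\right) = 33 \cdot 47 = 1551$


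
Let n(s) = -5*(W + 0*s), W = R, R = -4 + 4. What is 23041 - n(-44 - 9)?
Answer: 23041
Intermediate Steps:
R = 0
W = 0
n(s) = 0 (n(s) = -5*(0 + 0*s) = -5*(0 + 0) = -5*0 = 0)
23041 - n(-44 - 9) = 23041 - 1*0 = 23041 + 0 = 23041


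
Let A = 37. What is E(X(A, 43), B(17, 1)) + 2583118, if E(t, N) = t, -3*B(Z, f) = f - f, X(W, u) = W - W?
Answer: 2583118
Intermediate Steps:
X(W, u) = 0
B(Z, f) = 0 (B(Z, f) = -(f - f)/3 = -⅓*0 = 0)
E(X(A, 43), B(17, 1)) + 2583118 = 0 + 2583118 = 2583118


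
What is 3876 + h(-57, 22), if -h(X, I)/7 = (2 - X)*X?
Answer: 27417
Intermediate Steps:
h(X, I) = -7*X*(2 - X) (h(X, I) = -7*(2 - X)*X = -7*X*(2 - X))
3876 + h(-57, 22) = 3876 + 7*(-57)*(-2 - 57) = 3876 + 7*(-57)*(-59) = 3876 + 23541 = 27417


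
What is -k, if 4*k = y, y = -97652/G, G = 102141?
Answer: 24413/102141 ≈ 0.23901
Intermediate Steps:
y = -97652/102141 ≈ -0.95605
k = -24413/102141 (k = (1/4)*(-97652/102141) = -24413/102141 ≈ -0.23901)
-k = -1*(-24413/102141) = 24413/102141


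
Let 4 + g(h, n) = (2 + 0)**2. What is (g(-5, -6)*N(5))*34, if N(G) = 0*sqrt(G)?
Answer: 0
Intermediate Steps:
N(G) = 0
g(h, n) = 0 (g(h, n) = -4 + (2 + 0)**2 = -4 + 2**2 = -4 + 4 = 0)
(g(-5, -6)*N(5))*34 = (0*0)*34 = 0*34 = 0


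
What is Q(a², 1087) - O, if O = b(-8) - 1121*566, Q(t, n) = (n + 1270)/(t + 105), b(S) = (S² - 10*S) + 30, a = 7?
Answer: 97686405/154 ≈ 6.3433e+5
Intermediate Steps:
b(S) = 30 + S² - 10*S
Q(t, n) = (1270 + n)/(105 + t)
O = -634312 (O = (30 + (-8)² - 10*(-8)) - 1121*566 = (30 + 64 + 80) - 634486 = 174 - 634486 = -634312)
Q(a², 1087) - O = (1270 + 1087)/(105 + 7²) - 1*(-634312) = 2357/(105 + 49) + 634312 = 2357/154 + 634312 = 97686405/154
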